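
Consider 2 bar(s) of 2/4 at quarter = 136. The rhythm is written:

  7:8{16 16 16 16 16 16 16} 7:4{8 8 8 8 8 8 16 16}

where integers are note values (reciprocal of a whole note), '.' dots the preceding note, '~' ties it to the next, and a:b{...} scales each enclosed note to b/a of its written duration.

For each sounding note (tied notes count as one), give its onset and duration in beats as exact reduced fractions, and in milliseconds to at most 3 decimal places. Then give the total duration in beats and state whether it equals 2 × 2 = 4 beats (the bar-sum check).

1) 0.0ms=0b +126.05ms=2/7b
2) 126.05ms=2/7b +126.05ms=2/7b
3) 252.101ms=4/7b +126.05ms=2/7b
4) 378.151ms=6/7b +126.05ms=2/7b
5) 504.202ms=8/7b +126.05ms=2/7b
6) 630.252ms=10/7b +126.05ms=2/7b
7) 756.303ms=12/7b +126.05ms=2/7b
8) 882.353ms=2b +126.05ms=2/7b
9) 1008.403ms=16/7b +126.05ms=2/7b
10) 1134.454ms=18/7b +126.05ms=2/7b
11) 1260.504ms=20/7b +126.05ms=2/7b
12) 1386.555ms=22/7b +126.05ms=2/7b
13) 1512.605ms=24/7b +126.05ms=2/7b
14) 1638.655ms=26/7b +63.025ms=1/7b
15) 1701.681ms=27/7b +63.025ms=1/7b
Σ=4b of 4 (136bpm 2/4) — PASS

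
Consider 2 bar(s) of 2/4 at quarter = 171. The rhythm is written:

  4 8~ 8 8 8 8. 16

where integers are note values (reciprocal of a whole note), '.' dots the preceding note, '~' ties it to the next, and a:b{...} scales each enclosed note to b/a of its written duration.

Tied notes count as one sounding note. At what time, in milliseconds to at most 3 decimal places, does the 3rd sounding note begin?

note 3 onset = 2b = 701.754ms

1. 0.0ms @ 0 + 350.877ms (1)
2. 350.877ms @ 1 + 350.877ms (1)
3. 701.754ms @ 2 + 175.439ms (1/2)
4. 877.193ms @ 5/2 + 175.439ms (1/2)
5. 1052.632ms @ 3 + 263.158ms (3/4)
6. 1315.789ms @ 15/4 + 87.719ms (1/4)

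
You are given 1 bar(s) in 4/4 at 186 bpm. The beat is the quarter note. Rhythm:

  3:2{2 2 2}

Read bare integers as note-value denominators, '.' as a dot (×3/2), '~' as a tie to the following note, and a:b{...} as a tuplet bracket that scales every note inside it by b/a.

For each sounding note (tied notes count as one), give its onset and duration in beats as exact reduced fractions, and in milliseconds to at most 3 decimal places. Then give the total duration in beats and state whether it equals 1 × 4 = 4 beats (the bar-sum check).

1) 0.0ms=0b +430.108ms=4/3b
2) 430.108ms=4/3b +430.108ms=4/3b
3) 860.215ms=8/3b +430.108ms=4/3b
Σ=4b of 4 (186bpm 4/4) — PASS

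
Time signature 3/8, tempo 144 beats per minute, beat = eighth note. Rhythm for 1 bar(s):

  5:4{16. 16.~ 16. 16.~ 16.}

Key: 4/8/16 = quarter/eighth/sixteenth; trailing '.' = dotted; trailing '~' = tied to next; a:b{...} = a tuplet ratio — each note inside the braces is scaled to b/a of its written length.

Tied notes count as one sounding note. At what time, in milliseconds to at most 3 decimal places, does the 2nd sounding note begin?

note 2 onset = 3/5b = 250.0ms

1. 0.0ms @ 0 + 250.0ms (3/5)
2. 250.0ms @ 3/5 + 500.0ms (6/5)
3. 750.0ms @ 9/5 + 500.0ms (6/5)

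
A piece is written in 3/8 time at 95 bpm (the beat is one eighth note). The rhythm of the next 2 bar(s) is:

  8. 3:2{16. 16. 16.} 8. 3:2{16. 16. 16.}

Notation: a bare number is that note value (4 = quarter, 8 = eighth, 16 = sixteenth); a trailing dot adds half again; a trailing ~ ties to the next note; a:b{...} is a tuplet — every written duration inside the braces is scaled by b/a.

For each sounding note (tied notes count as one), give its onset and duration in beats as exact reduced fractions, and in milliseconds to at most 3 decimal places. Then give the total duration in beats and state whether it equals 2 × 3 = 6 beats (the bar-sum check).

1) 0.0ms=0b +947.368ms=3/2b
2) 947.368ms=3/2b +315.789ms=1/2b
3) 1263.158ms=2b +315.789ms=1/2b
4) 1578.947ms=5/2b +315.789ms=1/2b
5) 1894.737ms=3b +947.368ms=3/2b
6) 2842.105ms=9/2b +315.789ms=1/2b
7) 3157.895ms=5b +315.789ms=1/2b
8) 3473.684ms=11/2b +315.789ms=1/2b
Σ=6b of 6 (95bpm 3/8) — PASS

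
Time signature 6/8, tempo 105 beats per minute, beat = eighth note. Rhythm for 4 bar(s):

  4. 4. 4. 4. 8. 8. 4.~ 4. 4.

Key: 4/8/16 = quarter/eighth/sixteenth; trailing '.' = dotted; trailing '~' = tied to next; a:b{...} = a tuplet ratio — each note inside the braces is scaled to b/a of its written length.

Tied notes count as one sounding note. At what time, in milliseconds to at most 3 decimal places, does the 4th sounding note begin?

note 4 onset = 9b = 5142.857ms

1. 0.0ms @ 0 + 1714.286ms (3)
2. 1714.286ms @ 3 + 1714.286ms (3)
3. 3428.571ms @ 6 + 1714.286ms (3)
4. 5142.857ms @ 9 + 1714.286ms (3)
5. 6857.143ms @ 12 + 857.143ms (3/2)
6. 7714.286ms @ 27/2 + 857.143ms (3/2)
7. 8571.429ms @ 15 + 3428.571ms (6)
8. 12000.0ms @ 21 + 1714.286ms (3)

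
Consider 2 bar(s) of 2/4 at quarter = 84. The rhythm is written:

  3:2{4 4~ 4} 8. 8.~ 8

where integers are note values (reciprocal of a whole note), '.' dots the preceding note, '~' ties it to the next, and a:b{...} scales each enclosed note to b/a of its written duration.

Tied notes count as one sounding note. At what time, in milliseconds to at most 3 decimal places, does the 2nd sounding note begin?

1. 0.0ms @ 0 + 476.19ms (2/3)
2. 476.19ms @ 2/3 + 952.381ms (4/3)
3. 1428.571ms @ 2 + 535.714ms (3/4)
4. 1964.286ms @ 11/4 + 892.857ms (5/4)

note 2 onset = 2/3b = 476.19ms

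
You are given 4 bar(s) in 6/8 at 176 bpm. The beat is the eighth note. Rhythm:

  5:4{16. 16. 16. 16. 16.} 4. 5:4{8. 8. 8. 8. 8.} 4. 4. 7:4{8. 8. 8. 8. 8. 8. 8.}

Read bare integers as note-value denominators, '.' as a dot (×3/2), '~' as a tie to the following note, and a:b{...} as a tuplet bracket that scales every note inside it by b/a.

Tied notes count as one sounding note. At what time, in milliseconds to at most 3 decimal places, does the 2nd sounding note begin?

note 2 onset = 3/5b = 204.545ms

1. 0.0ms @ 0 + 204.545ms (3/5)
2. 204.545ms @ 3/5 + 204.545ms (3/5)
3. 409.091ms @ 6/5 + 204.545ms (3/5)
4. 613.636ms @ 9/5 + 204.545ms (3/5)
5. 818.182ms @ 12/5 + 204.545ms (3/5)
6. 1022.727ms @ 3 + 1022.727ms (3)
7. 2045.455ms @ 6 + 409.091ms (6/5)
8. 2454.545ms @ 36/5 + 409.091ms (6/5)
9. 2863.636ms @ 42/5 + 409.091ms (6/5)
10. 3272.727ms @ 48/5 + 409.091ms (6/5)
11. 3681.818ms @ 54/5 + 409.091ms (6/5)
12. 4090.909ms @ 12 + 1022.727ms (3)
13. 5113.636ms @ 15 + 1022.727ms (3)
14. 6136.364ms @ 18 + 292.208ms (6/7)
15. 6428.571ms @ 132/7 + 292.208ms (6/7)
16. 6720.779ms @ 138/7 + 292.208ms (6/7)
17. 7012.987ms @ 144/7 + 292.208ms (6/7)
18. 7305.195ms @ 150/7 + 292.208ms (6/7)
19. 7597.403ms @ 156/7 + 292.208ms (6/7)
20. 7889.61ms @ 162/7 + 292.208ms (6/7)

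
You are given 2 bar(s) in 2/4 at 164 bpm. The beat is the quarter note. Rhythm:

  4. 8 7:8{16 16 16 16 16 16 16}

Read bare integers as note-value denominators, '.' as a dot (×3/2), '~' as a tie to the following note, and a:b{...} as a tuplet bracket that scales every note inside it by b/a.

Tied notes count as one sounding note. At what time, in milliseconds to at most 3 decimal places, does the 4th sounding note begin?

note 4 onset = 16/7b = 836.237ms

1. 0.0ms @ 0 + 548.78ms (3/2)
2. 548.78ms @ 3/2 + 182.927ms (1/2)
3. 731.707ms @ 2 + 104.53ms (2/7)
4. 836.237ms @ 16/7 + 104.53ms (2/7)
5. 940.767ms @ 18/7 + 104.53ms (2/7)
6. 1045.296ms @ 20/7 + 104.53ms (2/7)
7. 1149.826ms @ 22/7 + 104.53ms (2/7)
8. 1254.355ms @ 24/7 + 104.53ms (2/7)
9. 1358.885ms @ 26/7 + 104.53ms (2/7)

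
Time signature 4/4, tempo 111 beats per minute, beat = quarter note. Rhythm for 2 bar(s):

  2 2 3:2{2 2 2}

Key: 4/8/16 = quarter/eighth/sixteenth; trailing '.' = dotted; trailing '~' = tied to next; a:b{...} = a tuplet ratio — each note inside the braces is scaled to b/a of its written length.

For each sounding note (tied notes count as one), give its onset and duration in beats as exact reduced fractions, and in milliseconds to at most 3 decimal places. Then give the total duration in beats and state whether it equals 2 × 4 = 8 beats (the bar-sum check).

1) 0.0ms=0b +1081.081ms=2b
2) 1081.081ms=2b +1081.081ms=2b
3) 2162.162ms=4b +720.721ms=4/3b
4) 2882.883ms=16/3b +720.721ms=4/3b
5) 3603.604ms=20/3b +720.721ms=4/3b
Σ=8b of 8 (111bpm 4/4) — PASS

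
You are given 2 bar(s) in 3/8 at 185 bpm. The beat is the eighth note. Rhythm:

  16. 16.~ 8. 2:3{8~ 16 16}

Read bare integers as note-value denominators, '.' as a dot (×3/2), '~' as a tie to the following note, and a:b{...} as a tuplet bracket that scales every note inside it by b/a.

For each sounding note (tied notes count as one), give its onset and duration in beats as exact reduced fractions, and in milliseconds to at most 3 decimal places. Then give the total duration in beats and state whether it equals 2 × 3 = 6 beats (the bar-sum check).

1) 0.0ms=0b +243.243ms=3/4b
2) 243.243ms=3/4b +729.73ms=9/4b
3) 972.973ms=3b +729.73ms=9/4b
4) 1702.703ms=21/4b +243.243ms=3/4b
Σ=6b of 6 (185bpm 3/8) — PASS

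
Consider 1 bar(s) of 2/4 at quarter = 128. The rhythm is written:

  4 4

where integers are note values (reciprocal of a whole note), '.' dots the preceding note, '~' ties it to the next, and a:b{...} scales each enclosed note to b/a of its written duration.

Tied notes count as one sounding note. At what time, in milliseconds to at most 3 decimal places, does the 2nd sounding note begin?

note 2 onset = 1b = 468.75ms

1. 0.0ms @ 0 + 468.75ms (1)
2. 468.75ms @ 1 + 468.75ms (1)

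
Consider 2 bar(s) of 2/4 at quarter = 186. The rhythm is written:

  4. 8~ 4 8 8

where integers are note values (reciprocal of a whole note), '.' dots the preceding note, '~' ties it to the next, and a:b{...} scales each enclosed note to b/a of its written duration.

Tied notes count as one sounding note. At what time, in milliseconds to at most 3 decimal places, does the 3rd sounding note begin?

1. 0.0ms @ 0 + 483.871ms (3/2)
2. 483.871ms @ 3/2 + 483.871ms (3/2)
3. 967.742ms @ 3 + 161.29ms (1/2)
4. 1129.032ms @ 7/2 + 161.29ms (1/2)

note 3 onset = 3b = 967.742ms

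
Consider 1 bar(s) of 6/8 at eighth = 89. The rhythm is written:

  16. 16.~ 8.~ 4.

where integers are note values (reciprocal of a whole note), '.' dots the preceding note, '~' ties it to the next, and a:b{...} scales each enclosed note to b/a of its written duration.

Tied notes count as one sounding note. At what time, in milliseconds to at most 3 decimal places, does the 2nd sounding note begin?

1. 0.0ms @ 0 + 505.618ms (3/4)
2. 505.618ms @ 3/4 + 3539.326ms (21/4)

note 2 onset = 3/4b = 505.618ms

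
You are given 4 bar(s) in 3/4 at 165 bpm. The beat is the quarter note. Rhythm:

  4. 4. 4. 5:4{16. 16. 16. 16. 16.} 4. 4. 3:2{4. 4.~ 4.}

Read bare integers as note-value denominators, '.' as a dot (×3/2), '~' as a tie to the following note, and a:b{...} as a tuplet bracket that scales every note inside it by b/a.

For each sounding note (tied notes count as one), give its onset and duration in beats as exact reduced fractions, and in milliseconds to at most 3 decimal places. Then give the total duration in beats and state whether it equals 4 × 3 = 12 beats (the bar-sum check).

1) 0.0ms=0b +545.455ms=3/2b
2) 545.455ms=3/2b +545.455ms=3/2b
3) 1090.909ms=3b +545.455ms=3/2b
4) 1636.364ms=9/2b +109.091ms=3/10b
5) 1745.455ms=24/5b +109.091ms=3/10b
6) 1854.545ms=51/10b +109.091ms=3/10b
7) 1963.636ms=27/5b +109.091ms=3/10b
8) 2072.727ms=57/10b +109.091ms=3/10b
9) 2181.818ms=6b +545.455ms=3/2b
10) 2727.273ms=15/2b +545.455ms=3/2b
11) 3272.727ms=9b +363.636ms=1b
12) 3636.364ms=10b +727.273ms=2b
Σ=12b of 12 (165bpm 3/4) — PASS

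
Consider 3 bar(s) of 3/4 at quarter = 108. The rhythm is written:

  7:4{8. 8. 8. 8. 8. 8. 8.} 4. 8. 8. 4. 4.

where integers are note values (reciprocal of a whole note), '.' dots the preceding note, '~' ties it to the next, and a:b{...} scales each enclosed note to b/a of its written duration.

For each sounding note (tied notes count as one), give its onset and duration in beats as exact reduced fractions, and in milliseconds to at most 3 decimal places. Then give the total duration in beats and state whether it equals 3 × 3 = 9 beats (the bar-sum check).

1) 0.0ms=0b +238.095ms=3/7b
2) 238.095ms=3/7b +238.095ms=3/7b
3) 476.19ms=6/7b +238.095ms=3/7b
4) 714.286ms=9/7b +238.095ms=3/7b
5) 952.381ms=12/7b +238.095ms=3/7b
6) 1190.476ms=15/7b +238.095ms=3/7b
7) 1428.571ms=18/7b +238.095ms=3/7b
8) 1666.667ms=3b +833.333ms=3/2b
9) 2500.0ms=9/2b +416.667ms=3/4b
10) 2916.667ms=21/4b +416.667ms=3/4b
11) 3333.333ms=6b +833.333ms=3/2b
12) 4166.667ms=15/2b +833.333ms=3/2b
Σ=9b of 9 (108bpm 3/4) — PASS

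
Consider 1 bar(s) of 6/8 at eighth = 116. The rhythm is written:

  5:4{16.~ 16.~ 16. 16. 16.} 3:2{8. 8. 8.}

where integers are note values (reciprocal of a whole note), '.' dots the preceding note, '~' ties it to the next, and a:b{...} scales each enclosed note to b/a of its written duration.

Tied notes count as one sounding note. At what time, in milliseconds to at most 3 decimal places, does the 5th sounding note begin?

1. 0.0ms @ 0 + 931.034ms (9/5)
2. 931.034ms @ 9/5 + 310.345ms (3/5)
3. 1241.379ms @ 12/5 + 310.345ms (3/5)
4. 1551.724ms @ 3 + 517.241ms (1)
5. 2068.966ms @ 4 + 517.241ms (1)
6. 2586.207ms @ 5 + 517.241ms (1)

note 5 onset = 4b = 2068.966ms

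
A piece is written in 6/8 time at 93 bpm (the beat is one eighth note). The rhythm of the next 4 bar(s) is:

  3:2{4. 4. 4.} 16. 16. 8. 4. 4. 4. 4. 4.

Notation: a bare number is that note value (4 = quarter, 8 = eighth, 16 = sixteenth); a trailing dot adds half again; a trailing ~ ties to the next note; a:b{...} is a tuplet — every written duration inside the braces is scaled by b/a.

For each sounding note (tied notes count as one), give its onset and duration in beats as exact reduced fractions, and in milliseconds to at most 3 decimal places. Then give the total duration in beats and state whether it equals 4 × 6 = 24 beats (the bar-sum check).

1) 0.0ms=0b +1290.323ms=2b
2) 1290.323ms=2b +1290.323ms=2b
3) 2580.645ms=4b +1290.323ms=2b
4) 3870.968ms=6b +483.871ms=3/4b
5) 4354.839ms=27/4b +483.871ms=3/4b
6) 4838.71ms=15/2b +967.742ms=3/2b
7) 5806.452ms=9b +1935.484ms=3b
8) 7741.935ms=12b +1935.484ms=3b
9) 9677.419ms=15b +1935.484ms=3b
10) 11612.903ms=18b +1935.484ms=3b
11) 13548.387ms=21b +1935.484ms=3b
Σ=24b of 24 (93bpm 6/8) — PASS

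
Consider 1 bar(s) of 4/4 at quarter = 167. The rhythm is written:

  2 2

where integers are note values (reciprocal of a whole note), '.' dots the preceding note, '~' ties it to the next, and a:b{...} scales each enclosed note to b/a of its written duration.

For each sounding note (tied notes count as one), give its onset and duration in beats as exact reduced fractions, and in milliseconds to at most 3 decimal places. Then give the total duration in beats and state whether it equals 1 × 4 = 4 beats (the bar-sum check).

1) 0.0ms=0b +718.563ms=2b
2) 718.563ms=2b +718.563ms=2b
Σ=4b of 4 (167bpm 4/4) — PASS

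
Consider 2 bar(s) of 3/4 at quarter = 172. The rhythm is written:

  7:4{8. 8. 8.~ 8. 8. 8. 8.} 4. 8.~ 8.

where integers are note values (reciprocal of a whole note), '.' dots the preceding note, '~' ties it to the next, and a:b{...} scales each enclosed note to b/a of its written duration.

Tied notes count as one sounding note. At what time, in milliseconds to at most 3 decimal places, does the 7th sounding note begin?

note 7 onset = 3b = 1046.512ms

1. 0.0ms @ 0 + 149.502ms (3/7)
2. 149.502ms @ 3/7 + 149.502ms (3/7)
3. 299.003ms @ 6/7 + 299.003ms (6/7)
4. 598.007ms @ 12/7 + 149.502ms (3/7)
5. 747.508ms @ 15/7 + 149.502ms (3/7)
6. 897.01ms @ 18/7 + 149.502ms (3/7)
7. 1046.512ms @ 3 + 523.256ms (3/2)
8. 1569.767ms @ 9/2 + 523.256ms (3/2)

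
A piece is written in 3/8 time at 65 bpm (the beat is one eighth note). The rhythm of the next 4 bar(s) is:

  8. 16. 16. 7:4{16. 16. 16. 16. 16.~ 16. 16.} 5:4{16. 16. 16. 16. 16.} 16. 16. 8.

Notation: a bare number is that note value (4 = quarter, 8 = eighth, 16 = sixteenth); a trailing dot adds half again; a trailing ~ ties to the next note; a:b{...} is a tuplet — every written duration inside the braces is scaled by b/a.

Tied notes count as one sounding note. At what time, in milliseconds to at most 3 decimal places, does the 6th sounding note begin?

1. 0.0ms @ 0 + 1384.615ms (3/2)
2. 1384.615ms @ 3/2 + 692.308ms (3/4)
3. 2076.923ms @ 9/4 + 692.308ms (3/4)
4. 2769.231ms @ 3 + 395.604ms (3/7)
5. 3164.835ms @ 24/7 + 395.604ms (3/7)
6. 3560.44ms @ 27/7 + 395.604ms (3/7)
7. 3956.044ms @ 30/7 + 395.604ms (3/7)
8. 4351.648ms @ 33/7 + 791.209ms (6/7)
9. 5142.857ms @ 39/7 + 395.604ms (3/7)
10. 5538.462ms @ 6 + 553.846ms (3/5)
11. 6092.308ms @ 33/5 + 553.846ms (3/5)
12. 6646.154ms @ 36/5 + 553.846ms (3/5)
13. 7200.0ms @ 39/5 + 553.846ms (3/5)
14. 7753.846ms @ 42/5 + 553.846ms (3/5)
15. 8307.692ms @ 9 + 692.308ms (3/4)
16. 9000.0ms @ 39/4 + 692.308ms (3/4)
17. 9692.308ms @ 21/2 + 1384.615ms (3/2)

note 6 onset = 27/7b = 3560.44ms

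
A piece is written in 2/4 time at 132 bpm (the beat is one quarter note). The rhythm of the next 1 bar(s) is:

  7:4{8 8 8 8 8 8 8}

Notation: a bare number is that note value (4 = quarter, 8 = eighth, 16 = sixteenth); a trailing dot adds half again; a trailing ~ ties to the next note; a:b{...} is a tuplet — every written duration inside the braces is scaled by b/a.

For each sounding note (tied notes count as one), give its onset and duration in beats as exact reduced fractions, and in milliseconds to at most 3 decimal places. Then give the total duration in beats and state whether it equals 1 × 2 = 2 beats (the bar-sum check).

1) 0.0ms=0b +129.87ms=2/7b
2) 129.87ms=2/7b +129.87ms=2/7b
3) 259.74ms=4/7b +129.87ms=2/7b
4) 389.61ms=6/7b +129.87ms=2/7b
5) 519.481ms=8/7b +129.87ms=2/7b
6) 649.351ms=10/7b +129.87ms=2/7b
7) 779.221ms=12/7b +129.87ms=2/7b
Σ=2b of 2 (132bpm 2/4) — PASS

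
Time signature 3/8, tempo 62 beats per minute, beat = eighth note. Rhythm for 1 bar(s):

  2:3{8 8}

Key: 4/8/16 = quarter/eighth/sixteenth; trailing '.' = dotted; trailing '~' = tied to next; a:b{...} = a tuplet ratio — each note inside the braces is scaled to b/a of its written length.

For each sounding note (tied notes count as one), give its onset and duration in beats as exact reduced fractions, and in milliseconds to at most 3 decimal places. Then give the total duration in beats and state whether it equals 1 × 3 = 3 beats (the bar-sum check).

1) 0.0ms=0b +1451.613ms=3/2b
2) 1451.613ms=3/2b +1451.613ms=3/2b
Σ=3b of 3 (62bpm 3/8) — PASS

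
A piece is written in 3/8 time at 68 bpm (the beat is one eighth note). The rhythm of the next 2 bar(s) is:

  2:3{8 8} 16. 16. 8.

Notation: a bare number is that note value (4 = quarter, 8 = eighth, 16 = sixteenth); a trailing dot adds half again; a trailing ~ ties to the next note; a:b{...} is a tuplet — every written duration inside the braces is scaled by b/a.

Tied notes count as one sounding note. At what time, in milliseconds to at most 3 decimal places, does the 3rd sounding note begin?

note 3 onset = 3b = 2647.059ms

1. 0.0ms @ 0 + 1323.529ms (3/2)
2. 1323.529ms @ 3/2 + 1323.529ms (3/2)
3. 2647.059ms @ 3 + 661.765ms (3/4)
4. 3308.824ms @ 15/4 + 661.765ms (3/4)
5. 3970.588ms @ 9/2 + 1323.529ms (3/2)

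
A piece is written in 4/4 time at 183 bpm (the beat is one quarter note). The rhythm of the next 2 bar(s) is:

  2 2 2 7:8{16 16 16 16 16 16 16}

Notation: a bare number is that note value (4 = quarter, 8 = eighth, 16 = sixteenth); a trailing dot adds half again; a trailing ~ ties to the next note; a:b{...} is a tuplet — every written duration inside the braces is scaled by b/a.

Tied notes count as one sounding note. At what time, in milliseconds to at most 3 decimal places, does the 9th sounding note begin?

note 9 onset = 52/7b = 2435.597ms

1. 0.0ms @ 0 + 655.738ms (2)
2. 655.738ms @ 2 + 655.738ms (2)
3. 1311.475ms @ 4 + 655.738ms (2)
4. 1967.213ms @ 6 + 93.677ms (2/7)
5. 2060.89ms @ 44/7 + 93.677ms (2/7)
6. 2154.567ms @ 46/7 + 93.677ms (2/7)
7. 2248.244ms @ 48/7 + 93.677ms (2/7)
8. 2341.92ms @ 50/7 + 93.677ms (2/7)
9. 2435.597ms @ 52/7 + 93.677ms (2/7)
10. 2529.274ms @ 54/7 + 93.677ms (2/7)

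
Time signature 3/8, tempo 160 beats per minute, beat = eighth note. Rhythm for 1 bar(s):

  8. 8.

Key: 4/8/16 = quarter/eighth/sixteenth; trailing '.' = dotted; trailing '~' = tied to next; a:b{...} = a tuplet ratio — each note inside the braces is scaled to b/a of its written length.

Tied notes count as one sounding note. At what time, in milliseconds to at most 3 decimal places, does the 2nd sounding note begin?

1. 0.0ms @ 0 + 562.5ms (3/2)
2. 562.5ms @ 3/2 + 562.5ms (3/2)

note 2 onset = 3/2b = 562.5ms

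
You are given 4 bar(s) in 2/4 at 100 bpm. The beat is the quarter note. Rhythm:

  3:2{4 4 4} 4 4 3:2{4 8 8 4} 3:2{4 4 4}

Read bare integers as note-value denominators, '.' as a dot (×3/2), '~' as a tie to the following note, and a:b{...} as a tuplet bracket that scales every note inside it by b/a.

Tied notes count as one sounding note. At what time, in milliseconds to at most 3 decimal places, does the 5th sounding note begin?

note 5 onset = 3b = 1800.0ms

1. 0.0ms @ 0 + 400.0ms (2/3)
2. 400.0ms @ 2/3 + 400.0ms (2/3)
3. 800.0ms @ 4/3 + 400.0ms (2/3)
4. 1200.0ms @ 2 + 600.0ms (1)
5. 1800.0ms @ 3 + 600.0ms (1)
6. 2400.0ms @ 4 + 400.0ms (2/3)
7. 2800.0ms @ 14/3 + 200.0ms (1/3)
8. 3000.0ms @ 5 + 200.0ms (1/3)
9. 3200.0ms @ 16/3 + 400.0ms (2/3)
10. 3600.0ms @ 6 + 400.0ms (2/3)
11. 4000.0ms @ 20/3 + 400.0ms (2/3)
12. 4400.0ms @ 22/3 + 400.0ms (2/3)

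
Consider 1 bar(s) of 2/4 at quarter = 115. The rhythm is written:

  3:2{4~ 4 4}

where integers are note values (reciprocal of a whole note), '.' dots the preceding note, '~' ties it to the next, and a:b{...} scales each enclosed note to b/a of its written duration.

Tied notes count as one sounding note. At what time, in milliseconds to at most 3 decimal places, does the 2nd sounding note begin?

note 2 onset = 4/3b = 695.652ms

1. 0.0ms @ 0 + 695.652ms (4/3)
2. 695.652ms @ 4/3 + 347.826ms (2/3)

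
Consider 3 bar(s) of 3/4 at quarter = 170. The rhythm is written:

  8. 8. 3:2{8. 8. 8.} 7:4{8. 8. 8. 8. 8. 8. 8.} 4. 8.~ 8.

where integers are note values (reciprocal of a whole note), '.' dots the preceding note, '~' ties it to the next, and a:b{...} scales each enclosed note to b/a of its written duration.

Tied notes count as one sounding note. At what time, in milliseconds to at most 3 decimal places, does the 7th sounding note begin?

note 7 onset = 24/7b = 1210.084ms

1. 0.0ms @ 0 + 264.706ms (3/4)
2. 264.706ms @ 3/4 + 264.706ms (3/4)
3. 529.412ms @ 3/2 + 176.471ms (1/2)
4. 705.882ms @ 2 + 176.471ms (1/2)
5. 882.353ms @ 5/2 + 176.471ms (1/2)
6. 1058.824ms @ 3 + 151.261ms (3/7)
7. 1210.084ms @ 24/7 + 151.261ms (3/7)
8. 1361.345ms @ 27/7 + 151.261ms (3/7)
9. 1512.605ms @ 30/7 + 151.261ms (3/7)
10. 1663.866ms @ 33/7 + 151.261ms (3/7)
11. 1815.126ms @ 36/7 + 151.261ms (3/7)
12. 1966.387ms @ 39/7 + 151.261ms (3/7)
13. 2117.647ms @ 6 + 529.412ms (3/2)
14. 2647.059ms @ 15/2 + 529.412ms (3/2)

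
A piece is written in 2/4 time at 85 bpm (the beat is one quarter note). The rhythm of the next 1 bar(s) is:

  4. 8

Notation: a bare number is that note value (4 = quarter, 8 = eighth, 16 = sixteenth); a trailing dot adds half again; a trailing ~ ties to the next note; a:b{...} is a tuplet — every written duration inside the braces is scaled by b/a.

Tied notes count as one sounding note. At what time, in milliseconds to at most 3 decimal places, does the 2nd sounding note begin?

1. 0.0ms @ 0 + 1058.824ms (3/2)
2. 1058.824ms @ 3/2 + 352.941ms (1/2)

note 2 onset = 3/2b = 1058.824ms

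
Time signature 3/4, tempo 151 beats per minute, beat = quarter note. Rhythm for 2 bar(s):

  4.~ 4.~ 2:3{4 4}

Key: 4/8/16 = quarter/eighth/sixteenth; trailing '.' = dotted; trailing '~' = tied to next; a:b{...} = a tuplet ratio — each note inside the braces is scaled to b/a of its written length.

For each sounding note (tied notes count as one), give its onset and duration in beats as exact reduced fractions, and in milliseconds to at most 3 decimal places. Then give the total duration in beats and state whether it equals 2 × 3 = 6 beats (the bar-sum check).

1) 0.0ms=0b +1788.079ms=9/2b
2) 1788.079ms=9/2b +596.026ms=3/2b
Σ=6b of 6 (151bpm 3/4) — PASS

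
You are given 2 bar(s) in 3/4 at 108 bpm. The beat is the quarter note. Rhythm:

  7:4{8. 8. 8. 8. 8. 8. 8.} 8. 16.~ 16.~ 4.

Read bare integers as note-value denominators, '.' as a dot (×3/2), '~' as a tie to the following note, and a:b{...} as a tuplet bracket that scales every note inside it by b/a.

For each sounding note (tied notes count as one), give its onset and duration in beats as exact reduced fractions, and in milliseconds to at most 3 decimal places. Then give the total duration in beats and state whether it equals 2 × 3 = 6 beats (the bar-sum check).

1) 0.0ms=0b +238.095ms=3/7b
2) 238.095ms=3/7b +238.095ms=3/7b
3) 476.19ms=6/7b +238.095ms=3/7b
4) 714.286ms=9/7b +238.095ms=3/7b
5) 952.381ms=12/7b +238.095ms=3/7b
6) 1190.476ms=15/7b +238.095ms=3/7b
7) 1428.571ms=18/7b +238.095ms=3/7b
8) 1666.667ms=3b +416.667ms=3/4b
9) 2083.333ms=15/4b +1250.0ms=9/4b
Σ=6b of 6 (108bpm 3/4) — PASS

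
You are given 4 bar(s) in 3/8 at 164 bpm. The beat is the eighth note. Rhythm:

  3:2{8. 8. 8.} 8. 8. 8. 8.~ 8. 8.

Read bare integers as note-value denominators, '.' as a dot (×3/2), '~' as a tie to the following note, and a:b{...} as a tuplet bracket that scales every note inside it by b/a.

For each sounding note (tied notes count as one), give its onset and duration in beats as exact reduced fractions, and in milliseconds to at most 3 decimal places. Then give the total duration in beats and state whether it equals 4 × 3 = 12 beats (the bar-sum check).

1) 0.0ms=0b +365.854ms=1b
2) 365.854ms=1b +365.854ms=1b
3) 731.707ms=2b +365.854ms=1b
4) 1097.561ms=3b +548.78ms=3/2b
5) 1646.341ms=9/2b +548.78ms=3/2b
6) 2195.122ms=6b +548.78ms=3/2b
7) 2743.902ms=15/2b +1097.561ms=3b
8) 3841.463ms=21/2b +548.78ms=3/2b
Σ=12b of 12 (164bpm 3/8) — PASS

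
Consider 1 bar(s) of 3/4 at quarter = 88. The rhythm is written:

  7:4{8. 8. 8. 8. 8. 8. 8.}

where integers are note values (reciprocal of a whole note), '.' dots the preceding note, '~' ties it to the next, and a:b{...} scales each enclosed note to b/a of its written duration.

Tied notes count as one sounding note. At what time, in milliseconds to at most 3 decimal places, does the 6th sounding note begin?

note 6 onset = 15/7b = 1461.039ms

1. 0.0ms @ 0 + 292.208ms (3/7)
2. 292.208ms @ 3/7 + 292.208ms (3/7)
3. 584.416ms @ 6/7 + 292.208ms (3/7)
4. 876.623ms @ 9/7 + 292.208ms (3/7)
5. 1168.831ms @ 12/7 + 292.208ms (3/7)
6. 1461.039ms @ 15/7 + 292.208ms (3/7)
7. 1753.247ms @ 18/7 + 292.208ms (3/7)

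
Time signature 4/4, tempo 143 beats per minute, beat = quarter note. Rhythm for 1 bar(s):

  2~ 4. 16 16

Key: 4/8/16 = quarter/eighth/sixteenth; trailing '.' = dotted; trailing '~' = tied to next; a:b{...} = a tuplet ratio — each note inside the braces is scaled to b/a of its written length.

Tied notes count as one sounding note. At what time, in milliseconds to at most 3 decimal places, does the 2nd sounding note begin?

note 2 onset = 7/2b = 1468.531ms

1. 0.0ms @ 0 + 1468.531ms (7/2)
2. 1468.531ms @ 7/2 + 104.895ms (1/4)
3. 1573.427ms @ 15/4 + 104.895ms (1/4)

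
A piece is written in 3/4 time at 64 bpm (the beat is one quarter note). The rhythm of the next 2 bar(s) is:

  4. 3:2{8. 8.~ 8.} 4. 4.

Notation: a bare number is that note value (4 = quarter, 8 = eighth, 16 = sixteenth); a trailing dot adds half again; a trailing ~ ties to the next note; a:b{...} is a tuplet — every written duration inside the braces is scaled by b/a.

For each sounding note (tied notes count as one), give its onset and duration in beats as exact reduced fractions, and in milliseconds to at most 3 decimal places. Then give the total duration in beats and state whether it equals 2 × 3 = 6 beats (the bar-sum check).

1) 0.0ms=0b +1406.25ms=3/2b
2) 1406.25ms=3/2b +468.75ms=1/2b
3) 1875.0ms=2b +937.5ms=1b
4) 2812.5ms=3b +1406.25ms=3/2b
5) 4218.75ms=9/2b +1406.25ms=3/2b
Σ=6b of 6 (64bpm 3/4) — PASS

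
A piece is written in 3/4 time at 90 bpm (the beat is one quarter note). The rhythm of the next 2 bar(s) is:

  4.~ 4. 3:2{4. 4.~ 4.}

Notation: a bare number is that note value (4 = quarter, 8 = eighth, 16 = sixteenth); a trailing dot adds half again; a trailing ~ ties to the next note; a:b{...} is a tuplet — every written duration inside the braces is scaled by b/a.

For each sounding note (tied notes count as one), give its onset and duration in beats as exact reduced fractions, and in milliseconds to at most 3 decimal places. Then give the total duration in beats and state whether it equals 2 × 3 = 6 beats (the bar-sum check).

1) 0.0ms=0b +2000.0ms=3b
2) 2000.0ms=3b +666.667ms=1b
3) 2666.667ms=4b +1333.333ms=2b
Σ=6b of 6 (90bpm 3/4) — PASS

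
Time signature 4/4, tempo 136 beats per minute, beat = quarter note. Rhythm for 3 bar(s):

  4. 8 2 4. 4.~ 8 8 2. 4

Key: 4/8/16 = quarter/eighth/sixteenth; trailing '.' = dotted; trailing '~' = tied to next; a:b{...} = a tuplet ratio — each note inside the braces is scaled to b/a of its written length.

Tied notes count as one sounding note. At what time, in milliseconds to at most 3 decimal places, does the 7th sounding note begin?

1. 0.0ms @ 0 + 661.765ms (3/2)
2. 661.765ms @ 3/2 + 220.588ms (1/2)
3. 882.353ms @ 2 + 882.353ms (2)
4. 1764.706ms @ 4 + 661.765ms (3/2)
5. 2426.471ms @ 11/2 + 882.353ms (2)
6. 3308.824ms @ 15/2 + 220.588ms (1/2)
7. 3529.412ms @ 8 + 1323.529ms (3)
8. 4852.941ms @ 11 + 441.176ms (1)

note 7 onset = 8b = 3529.412ms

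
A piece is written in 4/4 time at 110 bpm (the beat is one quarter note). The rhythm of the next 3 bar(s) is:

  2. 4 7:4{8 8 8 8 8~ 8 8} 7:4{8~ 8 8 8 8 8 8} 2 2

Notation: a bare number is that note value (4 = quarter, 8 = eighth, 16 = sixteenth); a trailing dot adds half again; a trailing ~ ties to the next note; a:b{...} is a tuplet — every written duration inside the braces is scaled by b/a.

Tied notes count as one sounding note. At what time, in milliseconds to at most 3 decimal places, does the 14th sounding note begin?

1. 0.0ms @ 0 + 1636.364ms (3)
2. 1636.364ms @ 3 + 545.455ms (1)
3. 2181.818ms @ 4 + 155.844ms (2/7)
4. 2337.662ms @ 30/7 + 155.844ms (2/7)
5. 2493.506ms @ 32/7 + 155.844ms (2/7)
6. 2649.351ms @ 34/7 + 155.844ms (2/7)
7. 2805.195ms @ 36/7 + 311.688ms (4/7)
8. 3116.883ms @ 40/7 + 155.844ms (2/7)
9. 3272.727ms @ 6 + 311.688ms (4/7)
10. 3584.416ms @ 46/7 + 155.844ms (2/7)
11. 3740.26ms @ 48/7 + 155.844ms (2/7)
12. 3896.104ms @ 50/7 + 155.844ms (2/7)
13. 4051.948ms @ 52/7 + 155.844ms (2/7)
14. 4207.792ms @ 54/7 + 155.844ms (2/7)
15. 4363.636ms @ 8 + 1090.909ms (2)
16. 5454.545ms @ 10 + 1090.909ms (2)

note 14 onset = 54/7b = 4207.792ms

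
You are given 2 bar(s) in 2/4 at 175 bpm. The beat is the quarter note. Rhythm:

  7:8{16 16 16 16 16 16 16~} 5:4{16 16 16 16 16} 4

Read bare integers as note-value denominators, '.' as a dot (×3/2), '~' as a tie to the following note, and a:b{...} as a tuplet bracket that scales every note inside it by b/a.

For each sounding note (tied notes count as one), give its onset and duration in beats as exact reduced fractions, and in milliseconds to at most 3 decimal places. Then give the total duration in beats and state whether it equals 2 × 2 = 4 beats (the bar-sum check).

1) 0.0ms=0b +97.959ms=2/7b
2) 97.959ms=2/7b +97.959ms=2/7b
3) 195.918ms=4/7b +97.959ms=2/7b
4) 293.878ms=6/7b +97.959ms=2/7b
5) 391.837ms=8/7b +97.959ms=2/7b
6) 489.796ms=10/7b +97.959ms=2/7b
7) 587.755ms=12/7b +166.531ms=17/35b
8) 754.286ms=11/5b +68.571ms=1/5b
9) 822.857ms=12/5b +68.571ms=1/5b
10) 891.429ms=13/5b +68.571ms=1/5b
11) 960.0ms=14/5b +68.571ms=1/5b
12) 1028.571ms=3b +342.857ms=1b
Σ=4b of 4 (175bpm 2/4) — PASS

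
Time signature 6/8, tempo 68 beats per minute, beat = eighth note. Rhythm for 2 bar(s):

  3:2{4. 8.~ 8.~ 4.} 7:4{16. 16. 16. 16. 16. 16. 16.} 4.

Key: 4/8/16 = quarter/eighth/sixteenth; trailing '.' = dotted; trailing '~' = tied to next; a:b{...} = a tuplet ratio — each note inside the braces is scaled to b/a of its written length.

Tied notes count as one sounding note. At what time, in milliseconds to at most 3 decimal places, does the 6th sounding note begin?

1. 0.0ms @ 0 + 1764.706ms (2)
2. 1764.706ms @ 2 + 3529.412ms (4)
3. 5294.118ms @ 6 + 378.151ms (3/7)
4. 5672.269ms @ 45/7 + 378.151ms (3/7)
5. 6050.42ms @ 48/7 + 378.151ms (3/7)
6. 6428.571ms @ 51/7 + 378.151ms (3/7)
7. 6806.723ms @ 54/7 + 378.151ms (3/7)
8. 7184.874ms @ 57/7 + 378.151ms (3/7)
9. 7563.025ms @ 60/7 + 378.151ms (3/7)
10. 7941.176ms @ 9 + 2647.059ms (3)

note 6 onset = 51/7b = 6428.571ms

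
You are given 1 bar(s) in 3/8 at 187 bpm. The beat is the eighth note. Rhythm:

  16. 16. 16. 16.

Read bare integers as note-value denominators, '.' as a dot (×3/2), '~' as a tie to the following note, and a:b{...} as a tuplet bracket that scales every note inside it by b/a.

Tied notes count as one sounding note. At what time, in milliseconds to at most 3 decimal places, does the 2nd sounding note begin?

1. 0.0ms @ 0 + 240.642ms (3/4)
2. 240.642ms @ 3/4 + 240.642ms (3/4)
3. 481.283ms @ 3/2 + 240.642ms (3/4)
4. 721.925ms @ 9/4 + 240.642ms (3/4)

note 2 onset = 3/4b = 240.642ms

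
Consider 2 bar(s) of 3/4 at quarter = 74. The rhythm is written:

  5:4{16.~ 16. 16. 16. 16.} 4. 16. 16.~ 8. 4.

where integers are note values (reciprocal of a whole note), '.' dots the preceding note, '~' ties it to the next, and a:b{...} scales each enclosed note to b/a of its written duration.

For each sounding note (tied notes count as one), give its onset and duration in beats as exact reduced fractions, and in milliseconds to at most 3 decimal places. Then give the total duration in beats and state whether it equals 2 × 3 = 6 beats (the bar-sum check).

1) 0.0ms=0b +486.486ms=3/5b
2) 486.486ms=3/5b +243.243ms=3/10b
3) 729.73ms=9/10b +243.243ms=3/10b
4) 972.973ms=6/5b +243.243ms=3/10b
5) 1216.216ms=3/2b +1216.216ms=3/2b
6) 2432.432ms=3b +304.054ms=3/8b
7) 2736.486ms=27/8b +912.162ms=9/8b
8) 3648.649ms=9/2b +1216.216ms=3/2b
Σ=6b of 6 (74bpm 3/4) — PASS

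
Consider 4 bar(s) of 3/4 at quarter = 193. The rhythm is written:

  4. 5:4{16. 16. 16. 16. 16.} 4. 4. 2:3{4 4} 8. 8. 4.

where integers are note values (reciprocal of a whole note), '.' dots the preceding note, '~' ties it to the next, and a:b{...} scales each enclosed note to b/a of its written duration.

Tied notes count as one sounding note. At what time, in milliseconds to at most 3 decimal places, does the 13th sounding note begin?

1. 0.0ms @ 0 + 466.321ms (3/2)
2. 466.321ms @ 3/2 + 93.264ms (3/10)
3. 559.585ms @ 9/5 + 93.264ms (3/10)
4. 652.85ms @ 21/10 + 93.264ms (3/10)
5. 746.114ms @ 12/5 + 93.264ms (3/10)
6. 839.378ms @ 27/10 + 93.264ms (3/10)
7. 932.642ms @ 3 + 466.321ms (3/2)
8. 1398.964ms @ 9/2 + 466.321ms (3/2)
9. 1865.285ms @ 6 + 466.321ms (3/2)
10. 2331.606ms @ 15/2 + 466.321ms (3/2)
11. 2797.927ms @ 9 + 233.161ms (3/4)
12. 3031.088ms @ 39/4 + 233.161ms (3/4)
13. 3264.249ms @ 21/2 + 466.321ms (3/2)

note 13 onset = 21/2b = 3264.249ms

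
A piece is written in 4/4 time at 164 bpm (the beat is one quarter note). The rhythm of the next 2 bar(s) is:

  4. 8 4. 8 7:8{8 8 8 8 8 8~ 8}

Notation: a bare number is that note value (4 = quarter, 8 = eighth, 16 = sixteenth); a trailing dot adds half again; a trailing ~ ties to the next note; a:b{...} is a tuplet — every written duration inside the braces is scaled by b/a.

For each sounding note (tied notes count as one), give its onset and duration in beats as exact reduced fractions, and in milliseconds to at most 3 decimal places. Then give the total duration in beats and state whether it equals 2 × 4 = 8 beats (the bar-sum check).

1) 0.0ms=0b +548.78ms=3/2b
2) 548.78ms=3/2b +182.927ms=1/2b
3) 731.707ms=2b +548.78ms=3/2b
4) 1280.488ms=7/2b +182.927ms=1/2b
5) 1463.415ms=4b +209.059ms=4/7b
6) 1672.474ms=32/7b +209.059ms=4/7b
7) 1881.533ms=36/7b +209.059ms=4/7b
8) 2090.592ms=40/7b +209.059ms=4/7b
9) 2299.652ms=44/7b +209.059ms=4/7b
10) 2508.711ms=48/7b +418.118ms=8/7b
Σ=8b of 8 (164bpm 4/4) — PASS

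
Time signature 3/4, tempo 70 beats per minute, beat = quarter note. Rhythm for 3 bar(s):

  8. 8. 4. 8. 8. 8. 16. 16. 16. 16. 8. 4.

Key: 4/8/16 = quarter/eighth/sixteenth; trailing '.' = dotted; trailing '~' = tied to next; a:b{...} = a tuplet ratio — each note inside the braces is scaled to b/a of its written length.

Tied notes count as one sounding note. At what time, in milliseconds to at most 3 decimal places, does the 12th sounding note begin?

1. 0.0ms @ 0 + 642.857ms (3/4)
2. 642.857ms @ 3/4 + 642.857ms (3/4)
3. 1285.714ms @ 3/2 + 1285.714ms (3/2)
4. 2571.429ms @ 3 + 642.857ms (3/4)
5. 3214.286ms @ 15/4 + 642.857ms (3/4)
6. 3857.143ms @ 9/2 + 642.857ms (3/4)
7. 4500.0ms @ 21/4 + 321.429ms (3/8)
8. 4821.429ms @ 45/8 + 321.429ms (3/8)
9. 5142.857ms @ 6 + 321.429ms (3/8)
10. 5464.286ms @ 51/8 + 321.429ms (3/8)
11. 5785.714ms @ 27/4 + 642.857ms (3/4)
12. 6428.571ms @ 15/2 + 1285.714ms (3/2)

note 12 onset = 15/2b = 6428.571ms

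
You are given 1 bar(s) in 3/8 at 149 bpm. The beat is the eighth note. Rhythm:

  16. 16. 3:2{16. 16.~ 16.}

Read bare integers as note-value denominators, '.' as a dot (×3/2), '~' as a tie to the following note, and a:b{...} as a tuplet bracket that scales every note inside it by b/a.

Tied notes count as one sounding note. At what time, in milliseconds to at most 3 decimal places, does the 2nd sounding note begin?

1. 0.0ms @ 0 + 302.013ms (3/4)
2. 302.013ms @ 3/4 + 302.013ms (3/4)
3. 604.027ms @ 3/2 + 201.342ms (1/2)
4. 805.369ms @ 2 + 402.685ms (1)

note 2 onset = 3/4b = 302.013ms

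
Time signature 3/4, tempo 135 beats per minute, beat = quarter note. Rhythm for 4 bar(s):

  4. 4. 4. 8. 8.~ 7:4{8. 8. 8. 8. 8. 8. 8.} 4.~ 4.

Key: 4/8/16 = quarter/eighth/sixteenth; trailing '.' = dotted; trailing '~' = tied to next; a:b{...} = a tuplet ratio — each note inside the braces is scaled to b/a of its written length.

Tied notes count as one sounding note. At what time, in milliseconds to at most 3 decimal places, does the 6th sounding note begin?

note 6 onset = 45/7b = 2857.143ms

1. 0.0ms @ 0 + 666.667ms (3/2)
2. 666.667ms @ 3/2 + 666.667ms (3/2)
3. 1333.333ms @ 3 + 666.667ms (3/2)
4. 2000.0ms @ 9/2 + 333.333ms (3/4)
5. 2333.333ms @ 21/4 + 523.81ms (33/28)
6. 2857.143ms @ 45/7 + 190.476ms (3/7)
7. 3047.619ms @ 48/7 + 190.476ms (3/7)
8. 3238.095ms @ 51/7 + 190.476ms (3/7)
9. 3428.571ms @ 54/7 + 190.476ms (3/7)
10. 3619.048ms @ 57/7 + 190.476ms (3/7)
11. 3809.524ms @ 60/7 + 190.476ms (3/7)
12. 4000.0ms @ 9 + 1333.333ms (3)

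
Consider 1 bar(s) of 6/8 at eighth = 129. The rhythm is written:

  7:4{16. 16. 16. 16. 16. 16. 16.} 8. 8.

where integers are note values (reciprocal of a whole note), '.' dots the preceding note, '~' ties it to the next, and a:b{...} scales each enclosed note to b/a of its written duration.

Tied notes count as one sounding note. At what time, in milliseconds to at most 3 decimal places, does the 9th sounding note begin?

1. 0.0ms @ 0 + 199.336ms (3/7)
2. 199.336ms @ 3/7 + 199.336ms (3/7)
3. 398.671ms @ 6/7 + 199.336ms (3/7)
4. 598.007ms @ 9/7 + 199.336ms (3/7)
5. 797.342ms @ 12/7 + 199.336ms (3/7)
6. 996.678ms @ 15/7 + 199.336ms (3/7)
7. 1196.013ms @ 18/7 + 199.336ms (3/7)
8. 1395.349ms @ 3 + 697.674ms (3/2)
9. 2093.023ms @ 9/2 + 697.674ms (3/2)

note 9 onset = 9/2b = 2093.023ms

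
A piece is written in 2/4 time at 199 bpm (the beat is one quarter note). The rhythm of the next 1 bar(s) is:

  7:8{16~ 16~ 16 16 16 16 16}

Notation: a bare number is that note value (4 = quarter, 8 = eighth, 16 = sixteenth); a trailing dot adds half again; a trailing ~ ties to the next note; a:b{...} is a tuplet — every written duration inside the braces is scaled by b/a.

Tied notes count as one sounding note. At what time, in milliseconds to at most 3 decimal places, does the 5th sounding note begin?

note 5 onset = 12/7b = 516.87ms

1. 0.0ms @ 0 + 258.435ms (6/7)
2. 258.435ms @ 6/7 + 86.145ms (2/7)
3. 344.58ms @ 8/7 + 86.145ms (2/7)
4. 430.725ms @ 10/7 + 86.145ms (2/7)
5. 516.87ms @ 12/7 + 86.145ms (2/7)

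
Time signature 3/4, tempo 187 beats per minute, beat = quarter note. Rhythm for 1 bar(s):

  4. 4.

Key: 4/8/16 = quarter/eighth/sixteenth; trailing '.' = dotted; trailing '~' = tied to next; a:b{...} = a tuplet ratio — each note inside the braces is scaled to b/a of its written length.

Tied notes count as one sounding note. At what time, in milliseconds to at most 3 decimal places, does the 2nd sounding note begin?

note 2 onset = 3/2b = 481.283ms

1. 0.0ms @ 0 + 481.283ms (3/2)
2. 481.283ms @ 3/2 + 481.283ms (3/2)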